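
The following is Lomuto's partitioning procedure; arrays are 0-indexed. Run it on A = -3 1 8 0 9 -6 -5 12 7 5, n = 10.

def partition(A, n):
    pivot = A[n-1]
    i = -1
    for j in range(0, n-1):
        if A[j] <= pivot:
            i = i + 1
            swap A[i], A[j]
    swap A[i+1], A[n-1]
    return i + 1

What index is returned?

5

pivot = A[9] = 5; i = -1
j=0: A[0]=-3 ≤ 5 → i=0, swap A[0],A[0] (no change) → -3 1 8 0 9 -6 -5 12 7 5
j=1: A[1]=1 ≤ 5 → i=1, swap A[1],A[1] (no change) → -3 1 8 0 9 -6 -5 12 7 5
j=2: A[2]=8 > 5 → no swap
j=3: A[3]=0 ≤ 5 → i=2, swap A[2],A[3] → -3 1 0 8 9 -6 -5 12 7 5
j=4: A[4]=9 > 5 → no swap
j=5: A[5]=-6 ≤ 5 → i=3, swap A[3],A[5] → -3 1 0 -6 9 8 -5 12 7 5
j=6: A[6]=-5 ≤ 5 → i=4, swap A[4],A[6] → -3 1 0 -6 -5 8 9 12 7 5
j=7: A[7]=12 > 5 → no swap
j=8: A[8]=7 > 5 → no swap
final swap A[5],A[9] → -3 1 0 -6 -5 5 9 12 7 8; return 5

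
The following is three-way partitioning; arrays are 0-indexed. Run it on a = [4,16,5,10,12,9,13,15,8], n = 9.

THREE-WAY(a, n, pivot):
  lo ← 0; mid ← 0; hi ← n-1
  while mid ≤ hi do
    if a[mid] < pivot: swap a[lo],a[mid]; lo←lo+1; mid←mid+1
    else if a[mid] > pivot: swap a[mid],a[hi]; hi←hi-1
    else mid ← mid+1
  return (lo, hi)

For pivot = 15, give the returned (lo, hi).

pivot = 15; lo=0, mid=0, hi=8
a[mid]=4<15: swap a[0],a[0]; lo=1,mid=1 → [4,16,5,10,12,9,13,15,8]
a[mid]=16>15: swap a[1],a[8]; hi=7 → [4,8,5,10,12,9,13,15,16]
a[mid]=8<15: swap a[1],a[1]; lo=2,mid=2 → [4,8,5,10,12,9,13,15,16]
a[mid]=5<15: swap a[2],a[2]; lo=3,mid=3 → [4,8,5,10,12,9,13,15,16]
a[mid]=10<15: swap a[3],a[3]; lo=4,mid=4 → [4,8,5,10,12,9,13,15,16]
a[mid]=12<15: swap a[4],a[4]; lo=5,mid=5 → [4,8,5,10,12,9,13,15,16]
a[mid]=9<15: swap a[5],a[5]; lo=6,mid=6 → [4,8,5,10,12,9,13,15,16]
a[mid]=13<15: swap a[6],a[6]; lo=7,mid=7 → [4,8,5,10,12,9,13,15,16]
a[mid]=15=15: mid=8
end: lo=7, hi=7; a = [4,8,5,10,12,9,13,15,16]

(7, 7)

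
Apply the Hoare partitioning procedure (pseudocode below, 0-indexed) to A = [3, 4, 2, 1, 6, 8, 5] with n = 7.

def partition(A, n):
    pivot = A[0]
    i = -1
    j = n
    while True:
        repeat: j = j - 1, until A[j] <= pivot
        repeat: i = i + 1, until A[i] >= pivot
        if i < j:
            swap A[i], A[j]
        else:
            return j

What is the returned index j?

pivot = A[0] = 3; i = -1, j = 7
j→3 (A[3]=1≤3), i→0 (A[0]=3≥3); i<j, swap → [1, 4, 2, 3, 6, 8, 5]
j→2 (A[2]=2≤3), i→1 (A[1]=4≥3); i<j, swap → [1, 2, 4, 3, 6, 8, 5]
j→1, i→2; i≥j, return j=1. A = [1, 2, 4, 3, 6, 8, 5]

1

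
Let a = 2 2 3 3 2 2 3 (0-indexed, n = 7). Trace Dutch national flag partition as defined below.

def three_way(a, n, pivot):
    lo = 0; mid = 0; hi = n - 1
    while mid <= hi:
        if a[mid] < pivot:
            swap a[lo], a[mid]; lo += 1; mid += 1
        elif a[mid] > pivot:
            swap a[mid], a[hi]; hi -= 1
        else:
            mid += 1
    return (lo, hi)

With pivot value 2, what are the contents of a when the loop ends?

pivot = 2; lo=0, mid=0, hi=6
a[mid]=2=2: mid=1
a[mid]=2=2: mid=2
a[mid]=3>2: swap a[2],a[6]; hi=5 → 2 2 3 3 2 2 3
a[mid]=3>2: swap a[2],a[5]; hi=4 → 2 2 2 3 2 3 3
a[mid]=2=2: mid=3
a[mid]=3>2: swap a[3],a[4]; hi=3 → 2 2 2 2 3 3 3
a[mid]=2=2: mid=4
end: lo=0, hi=3; a = 2 2 2 2 3 3 3

2 2 2 2 3 3 3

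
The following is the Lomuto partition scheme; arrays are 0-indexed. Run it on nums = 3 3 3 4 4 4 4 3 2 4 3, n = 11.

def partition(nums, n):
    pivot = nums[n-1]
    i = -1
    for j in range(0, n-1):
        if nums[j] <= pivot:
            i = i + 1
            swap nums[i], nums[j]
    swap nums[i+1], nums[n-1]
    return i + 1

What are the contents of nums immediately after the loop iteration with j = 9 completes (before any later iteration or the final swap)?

3 3 3 3 2 4 4 4 4 4 3

pivot=3, i=-1
j=0: 3≤3, i=0, swap(0,0) ⇒ 3 3 3 4 4 4 4 3 2 4 3
j=1: 3≤3, i=1, swap(1,1) ⇒ 3 3 3 4 4 4 4 3 2 4 3
j=2: 3≤3, i=2, swap(2,2) ⇒ 3 3 3 4 4 4 4 3 2 4 3
j=3: 4>3, skip
j=4: 4>3, skip
j=5: 4>3, skip
j=6: 4>3, skip
j=7: 3≤3, i=3, swap(3,7) ⇒ 3 3 3 3 4 4 4 4 2 4 3
j=8: 2≤3, i=4, swap(4,8) ⇒ 3 3 3 3 2 4 4 4 4 4 3
j=9: 4>3, skip
(after j=9) nums = 3 3 3 3 2 4 4 4 4 4 3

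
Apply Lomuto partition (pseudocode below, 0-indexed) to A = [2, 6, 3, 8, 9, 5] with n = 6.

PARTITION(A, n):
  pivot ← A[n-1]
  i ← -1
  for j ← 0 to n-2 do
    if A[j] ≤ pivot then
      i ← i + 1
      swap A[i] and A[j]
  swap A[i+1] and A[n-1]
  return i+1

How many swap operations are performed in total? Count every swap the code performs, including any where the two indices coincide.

pivot = A[5] = 5; i = -1
j=0: A[0]=2 ≤ 5 → i=0, swap A[0],A[0] (no change) → [2, 6, 3, 8, 9, 5]
j=1: A[1]=6 > 5 → no swap
j=2: A[2]=3 ≤ 5 → i=1, swap A[1],A[2] → [2, 3, 6, 8, 9, 5]
j=3: A[3]=8 > 5 → no swap
j=4: A[4]=9 > 5 → no swap
final swap A[2],A[5] → [2, 3, 5, 8, 9, 6]; return 2

3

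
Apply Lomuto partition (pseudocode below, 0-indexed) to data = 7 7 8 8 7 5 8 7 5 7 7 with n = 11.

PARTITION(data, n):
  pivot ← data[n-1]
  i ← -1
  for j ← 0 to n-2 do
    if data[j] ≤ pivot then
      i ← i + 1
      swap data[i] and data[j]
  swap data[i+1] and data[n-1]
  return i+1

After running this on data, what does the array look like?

pivot = data[10] = 7; i = -1
j=0: data[0]=7 ≤ 7 → i=0, swap data[0],data[0] (no change) → 7 7 8 8 7 5 8 7 5 7 7
j=1: data[1]=7 ≤ 7 → i=1, swap data[1],data[1] (no change) → 7 7 8 8 7 5 8 7 5 7 7
j=2: data[2]=8 > 7 → no swap
j=3: data[3]=8 > 7 → no swap
j=4: data[4]=7 ≤ 7 → i=2, swap data[2],data[4] → 7 7 7 8 8 5 8 7 5 7 7
j=5: data[5]=5 ≤ 7 → i=3, swap data[3],data[5] → 7 7 7 5 8 8 8 7 5 7 7
j=6: data[6]=8 > 7 → no swap
j=7: data[7]=7 ≤ 7 → i=4, swap data[4],data[7] → 7 7 7 5 7 8 8 8 5 7 7
j=8: data[8]=5 ≤ 7 → i=5, swap data[5],data[8] → 7 7 7 5 7 5 8 8 8 7 7
j=9: data[9]=7 ≤ 7 → i=6, swap data[6],data[9] → 7 7 7 5 7 5 7 8 8 8 7
final swap data[7],data[10] → 7 7 7 5 7 5 7 7 8 8 8; return 7

7 7 7 5 7 5 7 7 8 8 8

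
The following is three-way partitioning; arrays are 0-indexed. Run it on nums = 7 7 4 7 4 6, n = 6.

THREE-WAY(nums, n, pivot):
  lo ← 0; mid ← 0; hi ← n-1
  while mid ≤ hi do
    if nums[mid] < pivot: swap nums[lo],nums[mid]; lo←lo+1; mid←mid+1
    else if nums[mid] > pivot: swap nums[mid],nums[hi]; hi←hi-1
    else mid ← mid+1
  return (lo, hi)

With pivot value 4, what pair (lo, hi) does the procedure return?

pivot = 4; lo=0, mid=0, hi=5
nums[mid]=7>4: swap nums[0],nums[5]; hi=4 → 6 7 4 7 4 7
nums[mid]=6>4: swap nums[0],nums[4]; hi=3 → 4 7 4 7 6 7
nums[mid]=4=4: mid=1
nums[mid]=7>4: swap nums[1],nums[3]; hi=2 → 4 7 4 7 6 7
nums[mid]=7>4: swap nums[1],nums[2]; hi=1 → 4 4 7 7 6 7
nums[mid]=4=4: mid=2
end: lo=0, hi=1; nums = 4 4 7 7 6 7

(0, 1)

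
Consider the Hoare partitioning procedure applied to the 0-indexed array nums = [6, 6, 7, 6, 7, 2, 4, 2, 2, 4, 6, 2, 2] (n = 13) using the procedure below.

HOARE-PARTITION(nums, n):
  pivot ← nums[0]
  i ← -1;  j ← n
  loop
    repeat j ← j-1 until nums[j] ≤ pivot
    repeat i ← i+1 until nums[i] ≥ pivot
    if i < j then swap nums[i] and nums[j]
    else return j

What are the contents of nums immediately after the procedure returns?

[2, 2, 6, 4, 2, 2, 4, 2, 7, 6, 7, 6, 6]

pivot=6
j stops at 12 (2), i stops at 0 (6); swap ⇒ [2, 6, 7, 6, 7, 2, 4, 2, 2, 4, 6, 2, 6]
j stops at 11 (2), i stops at 1 (6); swap ⇒ [2, 2, 7, 6, 7, 2, 4, 2, 2, 4, 6, 6, 6]
j stops at 10 (6), i stops at 2 (7); swap ⇒ [2, 2, 6, 6, 7, 2, 4, 2, 2, 4, 7, 6, 6]
j stops at 9 (4), i stops at 3 (6); swap ⇒ [2, 2, 6, 4, 7, 2, 4, 2, 2, 6, 7, 6, 6]
j stops at 8 (2), i stops at 4 (7); swap ⇒ [2, 2, 6, 4, 2, 2, 4, 2, 7, 6, 7, 6, 6]
j stops at 7, i stops at 8; i≥j ⇒ return 7. nums=[2, 2, 6, 4, 2, 2, 4, 2, 7, 6, 7, 6, 6]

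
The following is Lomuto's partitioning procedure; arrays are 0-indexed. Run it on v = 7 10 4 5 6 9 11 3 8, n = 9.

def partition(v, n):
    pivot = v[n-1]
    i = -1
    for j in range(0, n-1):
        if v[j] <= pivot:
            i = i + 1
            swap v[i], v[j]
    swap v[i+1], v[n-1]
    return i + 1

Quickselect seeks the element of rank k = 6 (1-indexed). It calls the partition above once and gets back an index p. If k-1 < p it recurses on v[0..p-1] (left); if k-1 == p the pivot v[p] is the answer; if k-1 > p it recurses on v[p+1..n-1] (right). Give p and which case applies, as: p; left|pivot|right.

pivot = v[8] = 8; i = -1
j=0: v[0]=7 ≤ 8 → i=0, swap v[0],v[0] (no change) → 7 10 4 5 6 9 11 3 8
j=1: v[1]=10 > 8 → no swap
j=2: v[2]=4 ≤ 8 → i=1, swap v[1],v[2] → 7 4 10 5 6 9 11 3 8
j=3: v[3]=5 ≤ 8 → i=2, swap v[2],v[3] → 7 4 5 10 6 9 11 3 8
j=4: v[4]=6 ≤ 8 → i=3, swap v[3],v[4] → 7 4 5 6 10 9 11 3 8
j=5: v[5]=9 > 8 → no swap
j=6: v[6]=11 > 8 → no swap
j=7: v[7]=3 ≤ 8 → i=4, swap v[4],v[7] → 7 4 5 6 3 9 11 10 8
final swap v[5],v[8] → 7 4 5 6 3 8 11 10 9; return 5
p = 5; k-1 = 5 == 5 ⇒ pivot

5; pivot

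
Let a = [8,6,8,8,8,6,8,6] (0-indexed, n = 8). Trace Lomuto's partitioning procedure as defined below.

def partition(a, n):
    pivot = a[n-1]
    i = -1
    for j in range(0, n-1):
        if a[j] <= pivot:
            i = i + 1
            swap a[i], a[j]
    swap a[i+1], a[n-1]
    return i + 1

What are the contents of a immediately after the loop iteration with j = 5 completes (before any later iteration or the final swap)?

pivot=6, i=-1
j=0: 8>6, skip
j=1: 6≤6, i=0, swap(0,1) ⇒ [6,8,8,8,8,6,8,6]
j=2: 8>6, skip
j=3: 8>6, skip
j=4: 8>6, skip
j=5: 6≤6, i=1, swap(1,5) ⇒ [6,6,8,8,8,8,8,6]
(after j=5) a = [6,6,8,8,8,8,8,6]

[6,6,8,8,8,8,8,6]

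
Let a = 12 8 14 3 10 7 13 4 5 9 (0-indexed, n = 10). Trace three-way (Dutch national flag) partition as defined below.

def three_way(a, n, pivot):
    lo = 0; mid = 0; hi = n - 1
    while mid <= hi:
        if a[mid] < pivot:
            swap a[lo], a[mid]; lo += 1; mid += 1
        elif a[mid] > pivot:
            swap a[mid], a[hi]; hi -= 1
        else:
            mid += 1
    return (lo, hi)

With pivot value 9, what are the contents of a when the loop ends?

pivot = 9; lo=0, mid=0, hi=9
a[mid]=12>9: swap a[0],a[9]; hi=8 → 9 8 14 3 10 7 13 4 5 12
a[mid]=9=9: mid=1
a[mid]=8<9: swap a[0],a[1]; lo=1,mid=2 → 8 9 14 3 10 7 13 4 5 12
a[mid]=14>9: swap a[2],a[8]; hi=7 → 8 9 5 3 10 7 13 4 14 12
a[mid]=5<9: swap a[1],a[2]; lo=2,mid=3 → 8 5 9 3 10 7 13 4 14 12
a[mid]=3<9: swap a[2],a[3]; lo=3,mid=4 → 8 5 3 9 10 7 13 4 14 12
a[mid]=10>9: swap a[4],a[7]; hi=6 → 8 5 3 9 4 7 13 10 14 12
a[mid]=4<9: swap a[3],a[4]; lo=4,mid=5 → 8 5 3 4 9 7 13 10 14 12
a[mid]=7<9: swap a[4],a[5]; lo=5,mid=6 → 8 5 3 4 7 9 13 10 14 12
a[mid]=13>9: swap a[6],a[6]; hi=5 → 8 5 3 4 7 9 13 10 14 12
end: lo=5, hi=5; a = 8 5 3 4 7 9 13 10 14 12

8 5 3 4 7 9 13 10 14 12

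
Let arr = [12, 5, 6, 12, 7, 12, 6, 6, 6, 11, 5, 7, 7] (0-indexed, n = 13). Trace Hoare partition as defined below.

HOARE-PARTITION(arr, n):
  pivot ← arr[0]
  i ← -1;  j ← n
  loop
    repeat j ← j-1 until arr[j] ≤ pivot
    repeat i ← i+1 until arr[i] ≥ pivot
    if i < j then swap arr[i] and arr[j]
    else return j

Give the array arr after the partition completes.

pivot=12
j stops at 12 (7), i stops at 0 (12); swap ⇒ [7, 5, 6, 12, 7, 12, 6, 6, 6, 11, 5, 7, 12]
j stops at 11 (7), i stops at 3 (12); swap ⇒ [7, 5, 6, 7, 7, 12, 6, 6, 6, 11, 5, 12, 12]
j stops at 10 (5), i stops at 5 (12); swap ⇒ [7, 5, 6, 7, 7, 5, 6, 6, 6, 11, 12, 12, 12]
j stops at 9, i stops at 10; i≥j ⇒ return 9. arr=[7, 5, 6, 7, 7, 5, 6, 6, 6, 11, 12, 12, 12]

[7, 5, 6, 7, 7, 5, 6, 6, 6, 11, 12, 12, 12]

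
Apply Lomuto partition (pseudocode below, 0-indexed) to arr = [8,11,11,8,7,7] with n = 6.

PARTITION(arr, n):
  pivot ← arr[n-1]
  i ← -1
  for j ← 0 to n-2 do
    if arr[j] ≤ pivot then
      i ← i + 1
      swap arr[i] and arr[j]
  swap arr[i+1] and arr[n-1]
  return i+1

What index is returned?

1

pivot=7, i=-1
j=0: 8>7, skip
j=1: 11>7, skip
j=2: 11>7, skip
j=3: 8>7, skip
j=4: 7≤7, i=0, swap(0,4) ⇒ [7,11,11,8,8,7]
swap(1,5) ⇒ [7,7,11,8,8,11]; return 1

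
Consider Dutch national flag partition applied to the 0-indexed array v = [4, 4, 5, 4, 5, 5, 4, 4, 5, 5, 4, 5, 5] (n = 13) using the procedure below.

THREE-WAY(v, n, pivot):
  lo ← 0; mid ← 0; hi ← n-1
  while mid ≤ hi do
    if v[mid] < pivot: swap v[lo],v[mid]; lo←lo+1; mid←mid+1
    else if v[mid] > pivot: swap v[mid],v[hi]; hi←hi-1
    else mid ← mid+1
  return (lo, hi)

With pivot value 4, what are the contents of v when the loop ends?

pivot = 4; lo=0, mid=0, hi=12
v[mid]=4=4: mid=1
v[mid]=4=4: mid=2
v[mid]=5>4: swap v[2],v[12]; hi=11 → [4, 4, 5, 4, 5, 5, 4, 4, 5, 5, 4, 5, 5]
v[mid]=5>4: swap v[2],v[11]; hi=10 → [4, 4, 5, 4, 5, 5, 4, 4, 5, 5, 4, 5, 5]
v[mid]=5>4: swap v[2],v[10]; hi=9 → [4, 4, 4, 4, 5, 5, 4, 4, 5, 5, 5, 5, 5]
v[mid]=4=4: mid=3
v[mid]=4=4: mid=4
v[mid]=5>4: swap v[4],v[9]; hi=8 → [4, 4, 4, 4, 5, 5, 4, 4, 5, 5, 5, 5, 5]
v[mid]=5>4: swap v[4],v[8]; hi=7 → [4, 4, 4, 4, 5, 5, 4, 4, 5, 5, 5, 5, 5]
v[mid]=5>4: swap v[4],v[7]; hi=6 → [4, 4, 4, 4, 4, 5, 4, 5, 5, 5, 5, 5, 5]
v[mid]=4=4: mid=5
v[mid]=5>4: swap v[5],v[6]; hi=5 → [4, 4, 4, 4, 4, 4, 5, 5, 5, 5, 5, 5, 5]
v[mid]=4=4: mid=6
end: lo=0, hi=5; v = [4, 4, 4, 4, 4, 4, 5, 5, 5, 5, 5, 5, 5]

[4, 4, 4, 4, 4, 4, 5, 5, 5, 5, 5, 5, 5]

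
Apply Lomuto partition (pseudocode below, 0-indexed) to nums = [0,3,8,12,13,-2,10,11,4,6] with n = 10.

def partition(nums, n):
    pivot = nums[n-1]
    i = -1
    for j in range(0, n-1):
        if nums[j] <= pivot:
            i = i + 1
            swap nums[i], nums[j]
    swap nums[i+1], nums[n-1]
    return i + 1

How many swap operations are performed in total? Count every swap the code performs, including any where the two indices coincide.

5

pivot = nums[9] = 6; i = -1
j=0: nums[0]=0 ≤ 6 → i=0, swap nums[0],nums[0] (no change) → [0,3,8,12,13,-2,10,11,4,6]
j=1: nums[1]=3 ≤ 6 → i=1, swap nums[1],nums[1] (no change) → [0,3,8,12,13,-2,10,11,4,6]
j=2: nums[2]=8 > 6 → no swap
j=3: nums[3]=12 > 6 → no swap
j=4: nums[4]=13 > 6 → no swap
j=5: nums[5]=-2 ≤ 6 → i=2, swap nums[2],nums[5] → [0,3,-2,12,13,8,10,11,4,6]
j=6: nums[6]=10 > 6 → no swap
j=7: nums[7]=11 > 6 → no swap
j=8: nums[8]=4 ≤ 6 → i=3, swap nums[3],nums[8] → [0,3,-2,4,13,8,10,11,12,6]
final swap nums[4],nums[9] → [0,3,-2,4,6,8,10,11,12,13]; return 4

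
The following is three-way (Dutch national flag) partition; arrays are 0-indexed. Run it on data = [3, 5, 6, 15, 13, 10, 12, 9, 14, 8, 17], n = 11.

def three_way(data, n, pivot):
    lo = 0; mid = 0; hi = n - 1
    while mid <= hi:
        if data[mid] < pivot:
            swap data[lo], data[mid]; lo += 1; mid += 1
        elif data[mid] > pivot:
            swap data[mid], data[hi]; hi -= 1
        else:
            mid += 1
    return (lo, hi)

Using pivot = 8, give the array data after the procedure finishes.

pivot = 8; lo=0, mid=0, hi=10
data[mid]=3<8: swap data[0],data[0]; lo=1,mid=1 → [3, 5, 6, 15, 13, 10, 12, 9, 14, 8, 17]
data[mid]=5<8: swap data[1],data[1]; lo=2,mid=2 → [3, 5, 6, 15, 13, 10, 12, 9, 14, 8, 17]
data[mid]=6<8: swap data[2],data[2]; lo=3,mid=3 → [3, 5, 6, 15, 13, 10, 12, 9, 14, 8, 17]
data[mid]=15>8: swap data[3],data[10]; hi=9 → [3, 5, 6, 17, 13, 10, 12, 9, 14, 8, 15]
data[mid]=17>8: swap data[3],data[9]; hi=8 → [3, 5, 6, 8, 13, 10, 12, 9, 14, 17, 15]
data[mid]=8=8: mid=4
data[mid]=13>8: swap data[4],data[8]; hi=7 → [3, 5, 6, 8, 14, 10, 12, 9, 13, 17, 15]
data[mid]=14>8: swap data[4],data[7]; hi=6 → [3, 5, 6, 8, 9, 10, 12, 14, 13, 17, 15]
data[mid]=9>8: swap data[4],data[6]; hi=5 → [3, 5, 6, 8, 12, 10, 9, 14, 13, 17, 15]
data[mid]=12>8: swap data[4],data[5]; hi=4 → [3, 5, 6, 8, 10, 12, 9, 14, 13, 17, 15]
data[mid]=10>8: swap data[4],data[4]; hi=3 → [3, 5, 6, 8, 10, 12, 9, 14, 13, 17, 15]
end: lo=3, hi=3; data = [3, 5, 6, 8, 10, 12, 9, 14, 13, 17, 15]

[3, 5, 6, 8, 10, 12, 9, 14, 13, 17, 15]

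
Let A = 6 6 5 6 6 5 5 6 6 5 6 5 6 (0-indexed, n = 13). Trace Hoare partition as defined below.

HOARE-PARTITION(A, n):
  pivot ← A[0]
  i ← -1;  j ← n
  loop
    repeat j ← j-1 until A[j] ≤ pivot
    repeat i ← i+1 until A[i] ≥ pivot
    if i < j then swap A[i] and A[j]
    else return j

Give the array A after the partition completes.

6 5 5 6 5 5 5 6 6 6 6 6 6

pivot=6
j stops at 12 (6), i stops at 0 (6); swap ⇒ 6 6 5 6 6 5 5 6 6 5 6 5 6
j stops at 11 (5), i stops at 1 (6); swap ⇒ 6 5 5 6 6 5 5 6 6 5 6 6 6
j stops at 10 (6), i stops at 3 (6); swap ⇒ 6 5 5 6 6 5 5 6 6 5 6 6 6
j stops at 9 (5), i stops at 4 (6); swap ⇒ 6 5 5 6 5 5 5 6 6 6 6 6 6
j stops at 8 (6), i stops at 7 (6); swap ⇒ 6 5 5 6 5 5 5 6 6 6 6 6 6
j stops at 7, i stops at 8; i≥j ⇒ return 7. A=6 5 5 6 5 5 5 6 6 6 6 6 6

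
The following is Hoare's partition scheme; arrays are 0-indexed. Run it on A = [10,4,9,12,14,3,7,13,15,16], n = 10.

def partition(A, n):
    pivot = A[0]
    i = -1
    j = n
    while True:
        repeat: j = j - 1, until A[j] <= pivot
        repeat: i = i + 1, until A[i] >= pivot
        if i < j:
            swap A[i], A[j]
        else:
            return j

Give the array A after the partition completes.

[7,4,9,3,14,12,10,13,15,16]

pivot = A[0] = 10; i = -1, j = 10
j→6 (A[6]=7≤10), i→0 (A[0]=10≥10); i<j, swap → [7,4,9,12,14,3,10,13,15,16]
j→5 (A[5]=3≤10), i→3 (A[3]=12≥10); i<j, swap → [7,4,9,3,14,12,10,13,15,16]
j→3, i→4; i≥j, return j=3. A = [7,4,9,3,14,12,10,13,15,16]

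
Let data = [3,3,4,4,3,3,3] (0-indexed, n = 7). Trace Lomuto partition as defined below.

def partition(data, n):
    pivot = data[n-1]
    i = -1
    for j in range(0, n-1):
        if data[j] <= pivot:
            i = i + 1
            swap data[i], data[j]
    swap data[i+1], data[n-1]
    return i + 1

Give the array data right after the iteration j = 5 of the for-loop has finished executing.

pivot = data[6] = 3; i = -1
j=0: data[0]=3 ≤ 3 → i=0, swap data[0],data[0] (no change) → [3,3,4,4,3,3,3]
j=1: data[1]=3 ≤ 3 → i=1, swap data[1],data[1] (no change) → [3,3,4,4,3,3,3]
j=2: data[2]=4 > 3 → no swap
j=3: data[3]=4 > 3 → no swap
j=4: data[4]=3 ≤ 3 → i=2, swap data[2],data[4] → [3,3,3,4,4,3,3]
j=5: data[5]=3 ≤ 3 → i=3, swap data[3],data[5] → [3,3,3,3,4,4,3]
(after j=5) data = [3,3,3,3,4,4,3]

[3,3,3,3,4,4,3]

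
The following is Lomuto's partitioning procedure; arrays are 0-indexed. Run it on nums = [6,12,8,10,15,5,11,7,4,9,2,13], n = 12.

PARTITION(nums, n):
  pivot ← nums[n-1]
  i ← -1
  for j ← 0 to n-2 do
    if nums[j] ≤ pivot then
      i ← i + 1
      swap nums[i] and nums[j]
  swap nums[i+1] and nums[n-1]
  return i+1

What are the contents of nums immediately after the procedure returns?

pivot = nums[11] = 13; i = -1
j=0: nums[0]=6 ≤ 13 → i=0, swap nums[0],nums[0] (no change) → [6,12,8,10,15,5,11,7,4,9,2,13]
j=1: nums[1]=12 ≤ 13 → i=1, swap nums[1],nums[1] (no change) → [6,12,8,10,15,5,11,7,4,9,2,13]
j=2: nums[2]=8 ≤ 13 → i=2, swap nums[2],nums[2] (no change) → [6,12,8,10,15,5,11,7,4,9,2,13]
j=3: nums[3]=10 ≤ 13 → i=3, swap nums[3],nums[3] (no change) → [6,12,8,10,15,5,11,7,4,9,2,13]
j=4: nums[4]=15 > 13 → no swap
j=5: nums[5]=5 ≤ 13 → i=4, swap nums[4],nums[5] → [6,12,8,10,5,15,11,7,4,9,2,13]
j=6: nums[6]=11 ≤ 13 → i=5, swap nums[5],nums[6] → [6,12,8,10,5,11,15,7,4,9,2,13]
j=7: nums[7]=7 ≤ 13 → i=6, swap nums[6],nums[7] → [6,12,8,10,5,11,7,15,4,9,2,13]
j=8: nums[8]=4 ≤ 13 → i=7, swap nums[7],nums[8] → [6,12,8,10,5,11,7,4,15,9,2,13]
j=9: nums[9]=9 ≤ 13 → i=8, swap nums[8],nums[9] → [6,12,8,10,5,11,7,4,9,15,2,13]
j=10: nums[10]=2 ≤ 13 → i=9, swap nums[9],nums[10] → [6,12,8,10,5,11,7,4,9,2,15,13]
final swap nums[10],nums[11] → [6,12,8,10,5,11,7,4,9,2,13,15]; return 10

[6,12,8,10,5,11,7,4,9,2,13,15]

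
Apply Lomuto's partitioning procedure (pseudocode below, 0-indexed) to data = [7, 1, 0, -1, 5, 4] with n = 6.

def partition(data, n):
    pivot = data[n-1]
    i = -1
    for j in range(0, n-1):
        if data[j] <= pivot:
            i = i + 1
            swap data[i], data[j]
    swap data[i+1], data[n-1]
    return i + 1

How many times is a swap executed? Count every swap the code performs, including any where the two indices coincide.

pivot = data[5] = 4; i = -1
j=0: data[0]=7 > 4 → no swap
j=1: data[1]=1 ≤ 4 → i=0, swap data[0],data[1] → [1, 7, 0, -1, 5, 4]
j=2: data[2]=0 ≤ 4 → i=1, swap data[1],data[2] → [1, 0, 7, -1, 5, 4]
j=3: data[3]=-1 ≤ 4 → i=2, swap data[2],data[3] → [1, 0, -1, 7, 5, 4]
j=4: data[4]=5 > 4 → no swap
final swap data[3],data[5] → [1, 0, -1, 4, 5, 7]; return 3

4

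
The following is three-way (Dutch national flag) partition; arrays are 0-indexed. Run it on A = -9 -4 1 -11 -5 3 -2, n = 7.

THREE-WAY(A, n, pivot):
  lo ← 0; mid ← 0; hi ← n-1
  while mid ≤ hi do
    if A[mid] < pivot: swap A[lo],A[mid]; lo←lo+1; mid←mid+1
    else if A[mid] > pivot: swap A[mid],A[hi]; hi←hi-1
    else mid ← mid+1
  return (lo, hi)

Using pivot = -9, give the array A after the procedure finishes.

-11 -9 1 -5 3 -2 -4

pivot = -9; lo=0, mid=0, hi=6
A[mid]=-9=-9: mid=1
A[mid]=-4>-9: swap A[1],A[6]; hi=5 → -9 -2 1 -11 -5 3 -4
A[mid]=-2>-9: swap A[1],A[5]; hi=4 → -9 3 1 -11 -5 -2 -4
A[mid]=3>-9: swap A[1],A[4]; hi=3 → -9 -5 1 -11 3 -2 -4
A[mid]=-5>-9: swap A[1],A[3]; hi=2 → -9 -11 1 -5 3 -2 -4
A[mid]=-11<-9: swap A[0],A[1]; lo=1,mid=2 → -11 -9 1 -5 3 -2 -4
A[mid]=1>-9: swap A[2],A[2]; hi=1 → -11 -9 1 -5 3 -2 -4
end: lo=1, hi=1; A = -11 -9 1 -5 3 -2 -4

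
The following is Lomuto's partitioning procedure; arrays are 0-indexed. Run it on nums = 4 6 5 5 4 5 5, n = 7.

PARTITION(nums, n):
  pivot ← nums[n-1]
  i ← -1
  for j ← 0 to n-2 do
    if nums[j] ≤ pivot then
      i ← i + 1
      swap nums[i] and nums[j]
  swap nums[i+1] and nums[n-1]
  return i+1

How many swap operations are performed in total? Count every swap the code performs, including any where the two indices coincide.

pivot = nums[6] = 5; i = -1
j=0: nums[0]=4 ≤ 5 → i=0, swap nums[0],nums[0] (no change) → 4 6 5 5 4 5 5
j=1: nums[1]=6 > 5 → no swap
j=2: nums[2]=5 ≤ 5 → i=1, swap nums[1],nums[2] → 4 5 6 5 4 5 5
j=3: nums[3]=5 ≤ 5 → i=2, swap nums[2],nums[3] → 4 5 5 6 4 5 5
j=4: nums[4]=4 ≤ 5 → i=3, swap nums[3],nums[4] → 4 5 5 4 6 5 5
j=5: nums[5]=5 ≤ 5 → i=4, swap nums[4],nums[5] → 4 5 5 4 5 6 5
final swap nums[5],nums[6] → 4 5 5 4 5 5 6; return 5

6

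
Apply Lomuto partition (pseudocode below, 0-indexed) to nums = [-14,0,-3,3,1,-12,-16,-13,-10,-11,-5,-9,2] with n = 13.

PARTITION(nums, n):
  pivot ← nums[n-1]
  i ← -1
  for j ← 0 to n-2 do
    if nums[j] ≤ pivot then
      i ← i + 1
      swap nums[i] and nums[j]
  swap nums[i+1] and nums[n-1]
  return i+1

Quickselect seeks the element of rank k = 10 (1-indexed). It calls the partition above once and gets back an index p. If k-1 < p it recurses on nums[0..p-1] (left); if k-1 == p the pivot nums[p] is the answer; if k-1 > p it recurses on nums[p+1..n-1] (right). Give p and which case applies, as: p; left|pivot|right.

11; left

pivot = nums[12] = 2; i = -1
j=0: nums[0]=-14 ≤ 2 → i=0, swap nums[0],nums[0] (no change) → [-14,0,-3,3,1,-12,-16,-13,-10,-11,-5,-9,2]
j=1: nums[1]=0 ≤ 2 → i=1, swap nums[1],nums[1] (no change) → [-14,0,-3,3,1,-12,-16,-13,-10,-11,-5,-9,2]
j=2: nums[2]=-3 ≤ 2 → i=2, swap nums[2],nums[2] (no change) → [-14,0,-3,3,1,-12,-16,-13,-10,-11,-5,-9,2]
j=3: nums[3]=3 > 2 → no swap
j=4: nums[4]=1 ≤ 2 → i=3, swap nums[3],nums[4] → [-14,0,-3,1,3,-12,-16,-13,-10,-11,-5,-9,2]
j=5: nums[5]=-12 ≤ 2 → i=4, swap nums[4],nums[5] → [-14,0,-3,1,-12,3,-16,-13,-10,-11,-5,-9,2]
j=6: nums[6]=-16 ≤ 2 → i=5, swap nums[5],nums[6] → [-14,0,-3,1,-12,-16,3,-13,-10,-11,-5,-9,2]
j=7: nums[7]=-13 ≤ 2 → i=6, swap nums[6],nums[7] → [-14,0,-3,1,-12,-16,-13,3,-10,-11,-5,-9,2]
j=8: nums[8]=-10 ≤ 2 → i=7, swap nums[7],nums[8] → [-14,0,-3,1,-12,-16,-13,-10,3,-11,-5,-9,2]
j=9: nums[9]=-11 ≤ 2 → i=8, swap nums[8],nums[9] → [-14,0,-3,1,-12,-16,-13,-10,-11,3,-5,-9,2]
j=10: nums[10]=-5 ≤ 2 → i=9, swap nums[9],nums[10] → [-14,0,-3,1,-12,-16,-13,-10,-11,-5,3,-9,2]
j=11: nums[11]=-9 ≤ 2 → i=10, swap nums[10],nums[11] → [-14,0,-3,1,-12,-16,-13,-10,-11,-5,-9,3,2]
final swap nums[11],nums[12] → [-14,0,-3,1,-12,-16,-13,-10,-11,-5,-9,2,3]; return 11
p = 11; k-1 = 9 < 11 ⇒ left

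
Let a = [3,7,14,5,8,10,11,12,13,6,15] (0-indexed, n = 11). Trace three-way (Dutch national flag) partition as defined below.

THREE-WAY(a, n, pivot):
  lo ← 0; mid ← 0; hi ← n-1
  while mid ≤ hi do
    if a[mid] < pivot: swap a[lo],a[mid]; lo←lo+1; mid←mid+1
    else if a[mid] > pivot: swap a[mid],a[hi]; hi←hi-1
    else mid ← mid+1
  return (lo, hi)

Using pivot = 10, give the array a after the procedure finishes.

pivot = 10; lo=0, mid=0, hi=10
a[mid]=3<10: swap a[0],a[0]; lo=1,mid=1 → [3,7,14,5,8,10,11,12,13,6,15]
a[mid]=7<10: swap a[1],a[1]; lo=2,mid=2 → [3,7,14,5,8,10,11,12,13,6,15]
a[mid]=14>10: swap a[2],a[10]; hi=9 → [3,7,15,5,8,10,11,12,13,6,14]
a[mid]=15>10: swap a[2],a[9]; hi=8 → [3,7,6,5,8,10,11,12,13,15,14]
a[mid]=6<10: swap a[2],a[2]; lo=3,mid=3 → [3,7,6,5,8,10,11,12,13,15,14]
a[mid]=5<10: swap a[3],a[3]; lo=4,mid=4 → [3,7,6,5,8,10,11,12,13,15,14]
a[mid]=8<10: swap a[4],a[4]; lo=5,mid=5 → [3,7,6,5,8,10,11,12,13,15,14]
a[mid]=10=10: mid=6
a[mid]=11>10: swap a[6],a[8]; hi=7 → [3,7,6,5,8,10,13,12,11,15,14]
a[mid]=13>10: swap a[6],a[7]; hi=6 → [3,7,6,5,8,10,12,13,11,15,14]
a[mid]=12>10: swap a[6],a[6]; hi=5 → [3,7,6,5,8,10,12,13,11,15,14]
end: lo=5, hi=5; a = [3,7,6,5,8,10,12,13,11,15,14]

[3,7,6,5,8,10,12,13,11,15,14]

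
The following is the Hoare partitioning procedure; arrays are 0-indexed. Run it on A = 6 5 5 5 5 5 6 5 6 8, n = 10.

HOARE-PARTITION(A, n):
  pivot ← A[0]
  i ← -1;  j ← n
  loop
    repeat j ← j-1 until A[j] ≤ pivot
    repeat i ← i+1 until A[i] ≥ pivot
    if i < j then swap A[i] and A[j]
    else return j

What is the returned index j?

pivot=6
j stops at 8 (6), i stops at 0 (6); swap ⇒ 6 5 5 5 5 5 6 5 6 8
j stops at 7 (5), i stops at 6 (6); swap ⇒ 6 5 5 5 5 5 5 6 6 8
j stops at 6, i stops at 7; i≥j ⇒ return 6. A=6 5 5 5 5 5 5 6 6 8

6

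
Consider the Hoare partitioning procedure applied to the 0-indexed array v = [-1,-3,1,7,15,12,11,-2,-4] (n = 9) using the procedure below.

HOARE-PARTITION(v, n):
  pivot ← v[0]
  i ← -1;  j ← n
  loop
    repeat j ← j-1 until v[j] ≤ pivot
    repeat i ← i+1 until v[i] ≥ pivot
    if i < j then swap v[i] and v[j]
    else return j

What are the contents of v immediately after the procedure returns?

[-4,-3,-2,7,15,12,11,1,-1]

pivot=-1
j stops at 8 (-4), i stops at 0 (-1); swap ⇒ [-4,-3,1,7,15,12,11,-2,-1]
j stops at 7 (-2), i stops at 2 (1); swap ⇒ [-4,-3,-2,7,15,12,11,1,-1]
j stops at 2, i stops at 3; i≥j ⇒ return 2. v=[-4,-3,-2,7,15,12,11,1,-1]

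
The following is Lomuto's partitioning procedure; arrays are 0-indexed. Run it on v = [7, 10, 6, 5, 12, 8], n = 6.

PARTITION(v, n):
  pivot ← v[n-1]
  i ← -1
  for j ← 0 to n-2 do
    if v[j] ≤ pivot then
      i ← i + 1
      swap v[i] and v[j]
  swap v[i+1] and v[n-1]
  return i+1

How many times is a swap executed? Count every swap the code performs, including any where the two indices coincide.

pivot=8, i=-1
j=0: 7≤8, i=0, swap(0,0) ⇒ [7, 10, 6, 5, 12, 8]
j=1: 10>8, skip
j=2: 6≤8, i=1, swap(1,2) ⇒ [7, 6, 10, 5, 12, 8]
j=3: 5≤8, i=2, swap(2,3) ⇒ [7, 6, 5, 10, 12, 8]
j=4: 12>8, skip
swap(3,5) ⇒ [7, 6, 5, 8, 12, 10]; return 3

4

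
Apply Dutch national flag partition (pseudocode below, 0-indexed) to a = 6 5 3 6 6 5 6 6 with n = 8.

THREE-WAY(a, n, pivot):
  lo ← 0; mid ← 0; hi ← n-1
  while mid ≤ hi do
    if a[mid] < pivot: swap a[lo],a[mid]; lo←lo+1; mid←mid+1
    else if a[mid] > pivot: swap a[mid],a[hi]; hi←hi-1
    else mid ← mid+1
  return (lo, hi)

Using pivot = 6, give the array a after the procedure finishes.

5 3 5 6 6 6 6 6

pivot = 6; lo=0, mid=0, hi=7
a[mid]=6=6: mid=1
a[mid]=5<6: swap a[0],a[1]; lo=1,mid=2 → 5 6 3 6 6 5 6 6
a[mid]=3<6: swap a[1],a[2]; lo=2,mid=3 → 5 3 6 6 6 5 6 6
a[mid]=6=6: mid=4
a[mid]=6=6: mid=5
a[mid]=5<6: swap a[2],a[5]; lo=3,mid=6 → 5 3 5 6 6 6 6 6
a[mid]=6=6: mid=7
a[mid]=6=6: mid=8
end: lo=3, hi=7; a = 5 3 5 6 6 6 6 6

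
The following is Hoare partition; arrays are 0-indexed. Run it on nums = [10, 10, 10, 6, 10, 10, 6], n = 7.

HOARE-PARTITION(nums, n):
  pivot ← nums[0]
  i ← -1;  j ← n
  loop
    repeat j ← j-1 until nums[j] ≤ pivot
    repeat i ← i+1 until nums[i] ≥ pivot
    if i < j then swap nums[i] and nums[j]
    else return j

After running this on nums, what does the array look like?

[6, 10, 10, 6, 10, 10, 10]

pivot = nums[0] = 10; i = -1, j = 7
j→6 (nums[6]=6≤10), i→0 (nums[0]=10≥10); i<j, swap → [6, 10, 10, 6, 10, 10, 10]
j→5 (nums[5]=10≤10), i→1 (nums[1]=10≥10); i<j, swap → [6, 10, 10, 6, 10, 10, 10]
j→4 (nums[4]=10≤10), i→2 (nums[2]=10≥10); i<j, swap → [6, 10, 10, 6, 10, 10, 10]
j→3, i→4; i≥j, return j=3. nums = [6, 10, 10, 6, 10, 10, 10]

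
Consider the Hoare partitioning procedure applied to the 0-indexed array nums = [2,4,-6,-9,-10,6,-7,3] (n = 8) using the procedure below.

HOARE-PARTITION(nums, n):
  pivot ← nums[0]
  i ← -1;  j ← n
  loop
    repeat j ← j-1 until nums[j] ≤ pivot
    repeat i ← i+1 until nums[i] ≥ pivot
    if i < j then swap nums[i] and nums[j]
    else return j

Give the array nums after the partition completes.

pivot = nums[0] = 2; i = -1, j = 8
j→6 (nums[6]=-7≤2), i→0 (nums[0]=2≥2); i<j, swap → [-7,4,-6,-9,-10,6,2,3]
j→4 (nums[4]=-10≤2), i→1 (nums[1]=4≥2); i<j, swap → [-7,-10,-6,-9,4,6,2,3]
j→3, i→4; i≥j, return j=3. nums = [-7,-10,-6,-9,4,6,2,3]

[-7,-10,-6,-9,4,6,2,3]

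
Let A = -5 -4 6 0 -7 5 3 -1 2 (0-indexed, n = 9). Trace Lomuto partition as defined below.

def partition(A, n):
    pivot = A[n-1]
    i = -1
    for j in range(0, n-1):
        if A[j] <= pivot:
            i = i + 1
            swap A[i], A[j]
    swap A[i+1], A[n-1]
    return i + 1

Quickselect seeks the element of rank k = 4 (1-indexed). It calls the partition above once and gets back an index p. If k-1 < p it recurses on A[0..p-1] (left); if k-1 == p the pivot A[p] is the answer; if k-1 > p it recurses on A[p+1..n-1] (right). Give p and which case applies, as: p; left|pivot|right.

5; left

pivot=2, i=-1
j=0: -5≤2, i=0, swap(0,0) ⇒ -5 -4 6 0 -7 5 3 -1 2
j=1: -4≤2, i=1, swap(1,1) ⇒ -5 -4 6 0 -7 5 3 -1 2
j=2: 6>2, skip
j=3: 0≤2, i=2, swap(2,3) ⇒ -5 -4 0 6 -7 5 3 -1 2
j=4: -7≤2, i=3, swap(3,4) ⇒ -5 -4 0 -7 6 5 3 -1 2
j=5: 5>2, skip
j=6: 3>2, skip
j=7: -1≤2, i=4, swap(4,7) ⇒ -5 -4 0 -7 -1 5 3 6 2
swap(5,8) ⇒ -5 -4 0 -7 -1 2 3 6 5; return 5
p = 5; k-1 = 3 < 5 ⇒ left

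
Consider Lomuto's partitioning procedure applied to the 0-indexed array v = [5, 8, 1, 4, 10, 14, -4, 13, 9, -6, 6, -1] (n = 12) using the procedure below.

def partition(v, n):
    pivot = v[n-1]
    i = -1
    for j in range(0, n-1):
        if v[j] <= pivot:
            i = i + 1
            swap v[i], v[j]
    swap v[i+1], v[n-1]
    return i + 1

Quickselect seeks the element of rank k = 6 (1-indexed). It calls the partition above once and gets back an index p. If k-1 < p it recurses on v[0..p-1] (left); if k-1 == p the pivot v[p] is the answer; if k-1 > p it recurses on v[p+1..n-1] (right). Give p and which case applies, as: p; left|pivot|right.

2; right

pivot = v[11] = -1; i = -1
j=0: v[0]=5 > -1 → no swap
j=1: v[1]=8 > -1 → no swap
j=2: v[2]=1 > -1 → no swap
j=3: v[3]=4 > -1 → no swap
j=4: v[4]=10 > -1 → no swap
j=5: v[5]=14 > -1 → no swap
j=6: v[6]=-4 ≤ -1 → i=0, swap v[0],v[6] → [-4, 8, 1, 4, 10, 14, 5, 13, 9, -6, 6, -1]
j=7: v[7]=13 > -1 → no swap
j=8: v[8]=9 > -1 → no swap
j=9: v[9]=-6 ≤ -1 → i=1, swap v[1],v[9] → [-4, -6, 1, 4, 10, 14, 5, 13, 9, 8, 6, -1]
j=10: v[10]=6 > -1 → no swap
final swap v[2],v[11] → [-4, -6, -1, 4, 10, 14, 5, 13, 9, 8, 6, 1]; return 2
p = 2; k-1 = 5 > 2 ⇒ right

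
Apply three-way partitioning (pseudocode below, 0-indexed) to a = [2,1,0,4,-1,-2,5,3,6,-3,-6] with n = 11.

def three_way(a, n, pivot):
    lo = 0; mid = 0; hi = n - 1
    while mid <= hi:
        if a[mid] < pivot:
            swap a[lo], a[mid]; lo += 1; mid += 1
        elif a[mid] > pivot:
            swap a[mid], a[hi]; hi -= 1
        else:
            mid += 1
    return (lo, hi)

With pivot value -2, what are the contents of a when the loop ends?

[-6,-3,-2,-1,4,5,3,6,0,1,2]

pivot = -2; lo=0, mid=0, hi=10
a[mid]=2>-2: swap a[0],a[10]; hi=9 → [-6,1,0,4,-1,-2,5,3,6,-3,2]
a[mid]=-6<-2: swap a[0],a[0]; lo=1,mid=1 → [-6,1,0,4,-1,-2,5,3,6,-3,2]
a[mid]=1>-2: swap a[1],a[9]; hi=8 → [-6,-3,0,4,-1,-2,5,3,6,1,2]
a[mid]=-3<-2: swap a[1],a[1]; lo=2,mid=2 → [-6,-3,0,4,-1,-2,5,3,6,1,2]
a[mid]=0>-2: swap a[2],a[8]; hi=7 → [-6,-3,6,4,-1,-2,5,3,0,1,2]
a[mid]=6>-2: swap a[2],a[7]; hi=6 → [-6,-3,3,4,-1,-2,5,6,0,1,2]
a[mid]=3>-2: swap a[2],a[6]; hi=5 → [-6,-3,5,4,-1,-2,3,6,0,1,2]
a[mid]=5>-2: swap a[2],a[5]; hi=4 → [-6,-3,-2,4,-1,5,3,6,0,1,2]
a[mid]=-2=-2: mid=3
a[mid]=4>-2: swap a[3],a[4]; hi=3 → [-6,-3,-2,-1,4,5,3,6,0,1,2]
a[mid]=-1>-2: swap a[3],a[3]; hi=2 → [-6,-3,-2,-1,4,5,3,6,0,1,2]
end: lo=2, hi=2; a = [-6,-3,-2,-1,4,5,3,6,0,1,2]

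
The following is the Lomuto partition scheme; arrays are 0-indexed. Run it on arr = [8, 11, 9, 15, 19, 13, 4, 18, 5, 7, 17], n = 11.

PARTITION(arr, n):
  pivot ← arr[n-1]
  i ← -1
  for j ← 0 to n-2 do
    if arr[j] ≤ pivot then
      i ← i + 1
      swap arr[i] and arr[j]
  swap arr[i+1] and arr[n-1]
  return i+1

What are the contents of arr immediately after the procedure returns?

pivot=17, i=-1
j=0: 8≤17, i=0, swap(0,0) ⇒ [8, 11, 9, 15, 19, 13, 4, 18, 5, 7, 17]
j=1: 11≤17, i=1, swap(1,1) ⇒ [8, 11, 9, 15, 19, 13, 4, 18, 5, 7, 17]
j=2: 9≤17, i=2, swap(2,2) ⇒ [8, 11, 9, 15, 19, 13, 4, 18, 5, 7, 17]
j=3: 15≤17, i=3, swap(3,3) ⇒ [8, 11, 9, 15, 19, 13, 4, 18, 5, 7, 17]
j=4: 19>17, skip
j=5: 13≤17, i=4, swap(4,5) ⇒ [8, 11, 9, 15, 13, 19, 4, 18, 5, 7, 17]
j=6: 4≤17, i=5, swap(5,6) ⇒ [8, 11, 9, 15, 13, 4, 19, 18, 5, 7, 17]
j=7: 18>17, skip
j=8: 5≤17, i=6, swap(6,8) ⇒ [8, 11, 9, 15, 13, 4, 5, 18, 19, 7, 17]
j=9: 7≤17, i=7, swap(7,9) ⇒ [8, 11, 9, 15, 13, 4, 5, 7, 19, 18, 17]
swap(8,10) ⇒ [8, 11, 9, 15, 13, 4, 5, 7, 17, 18, 19]; return 8

[8, 11, 9, 15, 13, 4, 5, 7, 17, 18, 19]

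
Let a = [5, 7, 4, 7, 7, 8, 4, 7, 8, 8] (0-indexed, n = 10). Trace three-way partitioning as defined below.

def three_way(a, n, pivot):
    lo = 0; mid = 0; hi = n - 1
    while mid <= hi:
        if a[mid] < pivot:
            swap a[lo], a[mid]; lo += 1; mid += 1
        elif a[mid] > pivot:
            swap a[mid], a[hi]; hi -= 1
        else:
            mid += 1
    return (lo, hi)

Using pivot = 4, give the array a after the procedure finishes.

[4, 4, 7, 7, 8, 7, 7, 8, 8, 5]

pivot = 4; lo=0, mid=0, hi=9
a[mid]=5>4: swap a[0],a[9]; hi=8 → [8, 7, 4, 7, 7, 8, 4, 7, 8, 5]
a[mid]=8>4: swap a[0],a[8]; hi=7 → [8, 7, 4, 7, 7, 8, 4, 7, 8, 5]
a[mid]=8>4: swap a[0],a[7]; hi=6 → [7, 7, 4, 7, 7, 8, 4, 8, 8, 5]
a[mid]=7>4: swap a[0],a[6]; hi=5 → [4, 7, 4, 7, 7, 8, 7, 8, 8, 5]
a[mid]=4=4: mid=1
a[mid]=7>4: swap a[1],a[5]; hi=4 → [4, 8, 4, 7, 7, 7, 7, 8, 8, 5]
a[mid]=8>4: swap a[1],a[4]; hi=3 → [4, 7, 4, 7, 8, 7, 7, 8, 8, 5]
a[mid]=7>4: swap a[1],a[3]; hi=2 → [4, 7, 4, 7, 8, 7, 7, 8, 8, 5]
a[mid]=7>4: swap a[1],a[2]; hi=1 → [4, 4, 7, 7, 8, 7, 7, 8, 8, 5]
a[mid]=4=4: mid=2
end: lo=0, hi=1; a = [4, 4, 7, 7, 8, 7, 7, 8, 8, 5]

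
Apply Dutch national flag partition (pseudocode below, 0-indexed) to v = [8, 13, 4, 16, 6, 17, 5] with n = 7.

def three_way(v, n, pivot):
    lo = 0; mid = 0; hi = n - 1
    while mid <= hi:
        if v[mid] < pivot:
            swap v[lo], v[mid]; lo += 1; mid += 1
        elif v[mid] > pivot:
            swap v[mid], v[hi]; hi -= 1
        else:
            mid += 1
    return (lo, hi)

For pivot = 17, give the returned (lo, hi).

(6, 6)

pivot = 17; lo=0, mid=0, hi=6
v[mid]=8<17: swap v[0],v[0]; lo=1,mid=1 → [8, 13, 4, 16, 6, 17, 5]
v[mid]=13<17: swap v[1],v[1]; lo=2,mid=2 → [8, 13, 4, 16, 6, 17, 5]
v[mid]=4<17: swap v[2],v[2]; lo=3,mid=3 → [8, 13, 4, 16, 6, 17, 5]
v[mid]=16<17: swap v[3],v[3]; lo=4,mid=4 → [8, 13, 4, 16, 6, 17, 5]
v[mid]=6<17: swap v[4],v[4]; lo=5,mid=5 → [8, 13, 4, 16, 6, 17, 5]
v[mid]=17=17: mid=6
v[mid]=5<17: swap v[5],v[6]; lo=6,mid=7 → [8, 13, 4, 16, 6, 5, 17]
end: lo=6, hi=6; v = [8, 13, 4, 16, 6, 5, 17]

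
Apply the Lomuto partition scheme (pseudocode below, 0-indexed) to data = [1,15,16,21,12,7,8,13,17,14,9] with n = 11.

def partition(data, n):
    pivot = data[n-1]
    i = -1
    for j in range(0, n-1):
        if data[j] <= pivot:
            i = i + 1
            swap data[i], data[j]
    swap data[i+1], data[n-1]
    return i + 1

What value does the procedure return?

pivot=9, i=-1
j=0: 1≤9, i=0, swap(0,0) ⇒ [1,15,16,21,12,7,8,13,17,14,9]
j=1: 15>9, skip
j=2: 16>9, skip
j=3: 21>9, skip
j=4: 12>9, skip
j=5: 7≤9, i=1, swap(1,5) ⇒ [1,7,16,21,12,15,8,13,17,14,9]
j=6: 8≤9, i=2, swap(2,6) ⇒ [1,7,8,21,12,15,16,13,17,14,9]
j=7: 13>9, skip
j=8: 17>9, skip
j=9: 14>9, skip
swap(3,10) ⇒ [1,7,8,9,12,15,16,13,17,14,21]; return 3

3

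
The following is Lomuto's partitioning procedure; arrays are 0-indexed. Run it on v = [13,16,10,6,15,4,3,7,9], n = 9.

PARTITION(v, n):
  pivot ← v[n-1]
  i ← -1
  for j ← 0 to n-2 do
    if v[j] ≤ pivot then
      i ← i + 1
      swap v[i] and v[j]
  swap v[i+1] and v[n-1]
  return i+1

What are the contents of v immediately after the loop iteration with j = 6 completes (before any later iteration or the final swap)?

[6,4,3,13,15,16,10,7,9]

pivot=9, i=-1
j=0: 13>9, skip
j=1: 16>9, skip
j=2: 10>9, skip
j=3: 6≤9, i=0, swap(0,3) ⇒ [6,16,10,13,15,4,3,7,9]
j=4: 15>9, skip
j=5: 4≤9, i=1, swap(1,5) ⇒ [6,4,10,13,15,16,3,7,9]
j=6: 3≤9, i=2, swap(2,6) ⇒ [6,4,3,13,15,16,10,7,9]
(after j=6) v = [6,4,3,13,15,16,10,7,9]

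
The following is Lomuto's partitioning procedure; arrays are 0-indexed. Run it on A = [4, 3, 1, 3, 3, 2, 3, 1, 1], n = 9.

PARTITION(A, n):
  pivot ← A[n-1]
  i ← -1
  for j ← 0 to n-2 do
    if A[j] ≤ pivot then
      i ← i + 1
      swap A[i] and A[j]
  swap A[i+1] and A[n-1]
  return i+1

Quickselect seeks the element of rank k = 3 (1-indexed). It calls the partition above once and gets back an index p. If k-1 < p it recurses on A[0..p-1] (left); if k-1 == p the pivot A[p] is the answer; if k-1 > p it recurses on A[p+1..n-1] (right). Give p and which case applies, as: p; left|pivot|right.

pivot = A[8] = 1; i = -1
j=0: A[0]=4 > 1 → no swap
j=1: A[1]=3 > 1 → no swap
j=2: A[2]=1 ≤ 1 → i=0, swap A[0],A[2] → [1, 3, 4, 3, 3, 2, 3, 1, 1]
j=3: A[3]=3 > 1 → no swap
j=4: A[4]=3 > 1 → no swap
j=5: A[5]=2 > 1 → no swap
j=6: A[6]=3 > 1 → no swap
j=7: A[7]=1 ≤ 1 → i=1, swap A[1],A[7] → [1, 1, 4, 3, 3, 2, 3, 3, 1]
final swap A[2],A[8] → [1, 1, 1, 3, 3, 2, 3, 3, 4]; return 2
p = 2; k-1 = 2 == 2 ⇒ pivot

2; pivot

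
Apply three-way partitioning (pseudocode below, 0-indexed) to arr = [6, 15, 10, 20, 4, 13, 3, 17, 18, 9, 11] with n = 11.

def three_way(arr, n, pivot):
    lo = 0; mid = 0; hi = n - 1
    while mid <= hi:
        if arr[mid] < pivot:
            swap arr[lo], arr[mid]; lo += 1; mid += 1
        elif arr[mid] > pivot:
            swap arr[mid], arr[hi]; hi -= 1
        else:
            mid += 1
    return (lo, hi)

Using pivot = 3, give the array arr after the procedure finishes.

[3, 10, 20, 4, 13, 15, 17, 18, 9, 11, 6]

pivot = 3; lo=0, mid=0, hi=10
arr[mid]=6>3: swap arr[0],arr[10]; hi=9 → [11, 15, 10, 20, 4, 13, 3, 17, 18, 9, 6]
arr[mid]=11>3: swap arr[0],arr[9]; hi=8 → [9, 15, 10, 20, 4, 13, 3, 17, 18, 11, 6]
arr[mid]=9>3: swap arr[0],arr[8]; hi=7 → [18, 15, 10, 20, 4, 13, 3, 17, 9, 11, 6]
arr[mid]=18>3: swap arr[0],arr[7]; hi=6 → [17, 15, 10, 20, 4, 13, 3, 18, 9, 11, 6]
arr[mid]=17>3: swap arr[0],arr[6]; hi=5 → [3, 15, 10, 20, 4, 13, 17, 18, 9, 11, 6]
arr[mid]=3=3: mid=1
arr[mid]=15>3: swap arr[1],arr[5]; hi=4 → [3, 13, 10, 20, 4, 15, 17, 18, 9, 11, 6]
arr[mid]=13>3: swap arr[1],arr[4]; hi=3 → [3, 4, 10, 20, 13, 15, 17, 18, 9, 11, 6]
arr[mid]=4>3: swap arr[1],arr[3]; hi=2 → [3, 20, 10, 4, 13, 15, 17, 18, 9, 11, 6]
arr[mid]=20>3: swap arr[1],arr[2]; hi=1 → [3, 10, 20, 4, 13, 15, 17, 18, 9, 11, 6]
arr[mid]=10>3: swap arr[1],arr[1]; hi=0 → [3, 10, 20, 4, 13, 15, 17, 18, 9, 11, 6]
end: lo=0, hi=0; arr = [3, 10, 20, 4, 13, 15, 17, 18, 9, 11, 6]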